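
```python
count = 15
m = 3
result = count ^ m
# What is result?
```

Trace (tracking result):
count = 15  # -> count = 15
m = 3  # -> m = 3
result = count ^ m  # -> result = 12

Answer: 12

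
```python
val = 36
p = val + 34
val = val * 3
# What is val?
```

Trace (tracking val):
val = 36  # -> val = 36
p = val + 34  # -> p = 70
val = val * 3  # -> val = 108

Answer: 108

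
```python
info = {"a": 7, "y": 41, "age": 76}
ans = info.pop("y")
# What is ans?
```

Trace (tracking ans):
info = {'a': 7, 'y': 41, 'age': 76}  # -> info = {'a': 7, 'y': 41, 'age': 76}
ans = info.pop('y')  # -> ans = 41

Answer: 41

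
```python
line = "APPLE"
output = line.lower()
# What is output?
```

Answer: 'apple'

Derivation:
Trace (tracking output):
line = 'APPLE'  # -> line = 'APPLE'
output = line.lower()  # -> output = 'apple'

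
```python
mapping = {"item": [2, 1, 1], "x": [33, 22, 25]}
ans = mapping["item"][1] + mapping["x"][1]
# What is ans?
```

Trace (tracking ans):
mapping = {'item': [2, 1, 1], 'x': [33, 22, 25]}  # -> mapping = {'item': [2, 1, 1], 'x': [33, 22, 25]}
ans = mapping['item'][1] + mapping['x'][1]  # -> ans = 23

Answer: 23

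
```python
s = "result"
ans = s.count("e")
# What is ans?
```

Answer: 1

Derivation:
Trace (tracking ans):
s = 'result'  # -> s = 'result'
ans = s.count('e')  # -> ans = 1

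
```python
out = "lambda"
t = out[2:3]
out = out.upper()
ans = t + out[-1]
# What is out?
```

Trace (tracking out):
out = 'lambda'  # -> out = 'lambda'
t = out[2:3]  # -> t = 'm'
out = out.upper()  # -> out = 'LAMBDA'
ans = t + out[-1]  # -> ans = 'mA'

Answer: 'LAMBDA'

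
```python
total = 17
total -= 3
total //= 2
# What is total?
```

Trace (tracking total):
total = 17  # -> total = 17
total -= 3  # -> total = 14
total //= 2  # -> total = 7

Answer: 7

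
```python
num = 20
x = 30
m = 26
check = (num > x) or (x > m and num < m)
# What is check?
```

Answer: True

Derivation:
Trace (tracking check):
num = 20  # -> num = 20
x = 30  # -> x = 30
m = 26  # -> m = 26
check = num > x or (x > m and num < m)  # -> check = True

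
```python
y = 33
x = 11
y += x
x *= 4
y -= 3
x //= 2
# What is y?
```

Trace (tracking y):
y = 33  # -> y = 33
x = 11  # -> x = 11
y += x  # -> y = 44
x *= 4  # -> x = 44
y -= 3  # -> y = 41
x //= 2  # -> x = 22

Answer: 41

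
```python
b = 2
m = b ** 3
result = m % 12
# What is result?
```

Trace (tracking result):
b = 2  # -> b = 2
m = b ** 3  # -> m = 8
result = m % 12  # -> result = 8

Answer: 8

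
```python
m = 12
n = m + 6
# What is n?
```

Trace (tracking n):
m = 12  # -> m = 12
n = m + 6  # -> n = 18

Answer: 18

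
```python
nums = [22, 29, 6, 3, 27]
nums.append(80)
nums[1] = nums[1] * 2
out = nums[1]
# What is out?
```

Answer: 58

Derivation:
Trace (tracking out):
nums = [22, 29, 6, 3, 27]  # -> nums = [22, 29, 6, 3, 27]
nums.append(80)  # -> nums = [22, 29, 6, 3, 27, 80]
nums[1] = nums[1] * 2  # -> nums = [22, 58, 6, 3, 27, 80]
out = nums[1]  # -> out = 58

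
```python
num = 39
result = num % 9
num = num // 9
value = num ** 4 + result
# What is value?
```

Trace (tracking value):
num = 39  # -> num = 39
result = num % 9  # -> result = 3
num = num // 9  # -> num = 4
value = num ** 4 + result  # -> value = 259

Answer: 259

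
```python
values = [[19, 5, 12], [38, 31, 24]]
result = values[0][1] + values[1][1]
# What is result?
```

Trace (tracking result):
values = [[19, 5, 12], [38, 31, 24]]  # -> values = [[19, 5, 12], [38, 31, 24]]
result = values[0][1] + values[1][1]  # -> result = 36

Answer: 36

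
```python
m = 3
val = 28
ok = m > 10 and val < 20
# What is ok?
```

Answer: False

Derivation:
Trace (tracking ok):
m = 3  # -> m = 3
val = 28  # -> val = 28
ok = m > 10 and val < 20  # -> ok = False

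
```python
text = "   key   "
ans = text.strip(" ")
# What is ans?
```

Answer: 'key'

Derivation:
Trace (tracking ans):
text = '   key   '  # -> text = '   key   '
ans = text.strip(' ')  # -> ans = 'key'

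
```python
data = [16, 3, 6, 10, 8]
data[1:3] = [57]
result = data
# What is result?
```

Answer: [16, 57, 10, 8]

Derivation:
Trace (tracking result):
data = [16, 3, 6, 10, 8]  # -> data = [16, 3, 6, 10, 8]
data[1:3] = [57]  # -> data = [16, 57, 10, 8]
result = data  # -> result = [16, 57, 10, 8]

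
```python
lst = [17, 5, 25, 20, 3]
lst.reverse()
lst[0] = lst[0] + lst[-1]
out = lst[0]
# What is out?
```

Answer: 20

Derivation:
Trace (tracking out):
lst = [17, 5, 25, 20, 3]  # -> lst = [17, 5, 25, 20, 3]
lst.reverse()  # -> lst = [3, 20, 25, 5, 17]
lst[0] = lst[0] + lst[-1]  # -> lst = [20, 20, 25, 5, 17]
out = lst[0]  # -> out = 20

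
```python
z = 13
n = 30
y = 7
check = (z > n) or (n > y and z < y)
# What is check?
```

Answer: False

Derivation:
Trace (tracking check):
z = 13  # -> z = 13
n = 30  # -> n = 30
y = 7  # -> y = 7
check = z > n or (n > y and z < y)  # -> check = False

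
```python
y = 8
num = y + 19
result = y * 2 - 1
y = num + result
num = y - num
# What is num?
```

Trace (tracking num):
y = 8  # -> y = 8
num = y + 19  # -> num = 27
result = y * 2 - 1  # -> result = 15
y = num + result  # -> y = 42
num = y - num  # -> num = 15

Answer: 15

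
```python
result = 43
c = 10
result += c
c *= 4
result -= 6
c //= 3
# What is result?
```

Answer: 47

Derivation:
Trace (tracking result):
result = 43  # -> result = 43
c = 10  # -> c = 10
result += c  # -> result = 53
c *= 4  # -> c = 40
result -= 6  # -> result = 47
c //= 3  # -> c = 13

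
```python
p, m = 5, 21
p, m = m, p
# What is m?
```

Answer: 5

Derivation:
Trace (tracking m):
p, m = (5, 21)  # -> p = 5, m = 21
p, m = (m, p)  # -> p = 21, m = 5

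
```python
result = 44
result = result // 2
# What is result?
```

Answer: 22

Derivation:
Trace (tracking result):
result = 44  # -> result = 44
result = result // 2  # -> result = 22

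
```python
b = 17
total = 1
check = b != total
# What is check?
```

Answer: True

Derivation:
Trace (tracking check):
b = 17  # -> b = 17
total = 1  # -> total = 1
check = b != total  # -> check = True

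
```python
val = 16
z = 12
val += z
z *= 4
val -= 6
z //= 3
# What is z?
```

Trace (tracking z):
val = 16  # -> val = 16
z = 12  # -> z = 12
val += z  # -> val = 28
z *= 4  # -> z = 48
val -= 6  # -> val = 22
z //= 3  # -> z = 16

Answer: 16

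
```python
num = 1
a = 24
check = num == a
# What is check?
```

Answer: False

Derivation:
Trace (tracking check):
num = 1  # -> num = 1
a = 24  # -> a = 24
check = num == a  # -> check = False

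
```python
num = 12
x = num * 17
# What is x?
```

Answer: 204

Derivation:
Trace (tracking x):
num = 12  # -> num = 12
x = num * 17  # -> x = 204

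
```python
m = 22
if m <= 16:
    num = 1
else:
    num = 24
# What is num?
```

Trace (tracking num):
m = 22  # -> m = 22
if m <= 16:  # condition is False
else:
    num = 24  # -> num = 24

Answer: 24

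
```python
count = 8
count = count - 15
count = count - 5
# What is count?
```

Answer: -12

Derivation:
Trace (tracking count):
count = 8  # -> count = 8
count = count - 15  # -> count = -7
count = count - 5  # -> count = -12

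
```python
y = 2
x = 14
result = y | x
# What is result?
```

Answer: 14

Derivation:
Trace (tracking result):
y = 2  # -> y = 2
x = 14  # -> x = 14
result = y | x  # -> result = 14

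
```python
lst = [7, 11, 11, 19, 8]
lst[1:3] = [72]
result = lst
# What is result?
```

Answer: [7, 72, 19, 8]

Derivation:
Trace (tracking result):
lst = [7, 11, 11, 19, 8]  # -> lst = [7, 11, 11, 19, 8]
lst[1:3] = [72]  # -> lst = [7, 72, 19, 8]
result = lst  # -> result = [7, 72, 19, 8]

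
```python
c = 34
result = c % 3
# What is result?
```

Trace (tracking result):
c = 34  # -> c = 34
result = c % 3  # -> result = 1

Answer: 1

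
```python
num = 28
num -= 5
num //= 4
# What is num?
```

Answer: 5

Derivation:
Trace (tracking num):
num = 28  # -> num = 28
num -= 5  # -> num = 23
num //= 4  # -> num = 5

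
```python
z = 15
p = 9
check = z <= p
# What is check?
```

Answer: False

Derivation:
Trace (tracking check):
z = 15  # -> z = 15
p = 9  # -> p = 9
check = z <= p  # -> check = False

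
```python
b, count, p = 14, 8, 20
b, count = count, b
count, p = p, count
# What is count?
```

Trace (tracking count):
b, count, p = (14, 8, 20)  # -> b = 14, count = 8, p = 20
b, count = (count, b)  # -> b = 8, count = 14
count, p = (p, count)  # -> count = 20, p = 14

Answer: 20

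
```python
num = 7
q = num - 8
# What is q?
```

Trace (tracking q):
num = 7  # -> num = 7
q = num - 8  # -> q = -1

Answer: -1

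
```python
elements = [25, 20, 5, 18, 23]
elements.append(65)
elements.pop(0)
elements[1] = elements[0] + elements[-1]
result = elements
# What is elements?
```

Answer: [20, 85, 18, 23, 65]

Derivation:
Trace (tracking elements):
elements = [25, 20, 5, 18, 23]  # -> elements = [25, 20, 5, 18, 23]
elements.append(65)  # -> elements = [25, 20, 5, 18, 23, 65]
elements.pop(0)  # -> elements = [20, 5, 18, 23, 65]
elements[1] = elements[0] + elements[-1]  # -> elements = [20, 85, 18, 23, 65]
result = elements  # -> result = [20, 85, 18, 23, 65]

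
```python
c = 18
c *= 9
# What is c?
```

Trace (tracking c):
c = 18  # -> c = 18
c *= 9  # -> c = 162

Answer: 162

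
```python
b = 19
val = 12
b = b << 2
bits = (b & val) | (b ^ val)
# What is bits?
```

Trace (tracking bits):
b = 19  # -> b = 19
val = 12  # -> val = 12
b = b << 2  # -> b = 76
bits = b & val | b ^ val  # -> bits = 76

Answer: 76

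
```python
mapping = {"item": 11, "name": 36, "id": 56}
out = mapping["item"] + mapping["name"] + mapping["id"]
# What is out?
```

Trace (tracking out):
mapping = {'item': 11, 'name': 36, 'id': 56}  # -> mapping = {'item': 11, 'name': 36, 'id': 56}
out = mapping['item'] + mapping['name'] + mapping['id']  # -> out = 103

Answer: 103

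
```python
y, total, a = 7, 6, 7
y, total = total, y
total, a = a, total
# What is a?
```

Trace (tracking a):
y, total, a = (7, 6, 7)  # -> y = 7, total = 6, a = 7
y, total = (total, y)  # -> y = 6, total = 7
total, a = (a, total)  # -> total = 7, a = 7

Answer: 7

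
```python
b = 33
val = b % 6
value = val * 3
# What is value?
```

Trace (tracking value):
b = 33  # -> b = 33
val = b % 6  # -> val = 3
value = val * 3  # -> value = 9

Answer: 9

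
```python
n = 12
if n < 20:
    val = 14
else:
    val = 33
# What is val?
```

Answer: 14

Derivation:
Trace (tracking val):
n = 12  # -> n = 12
if n < 20:  # condition is True
    val = 14  # -> val = 14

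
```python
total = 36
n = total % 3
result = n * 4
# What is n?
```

Answer: 0

Derivation:
Trace (tracking n):
total = 36  # -> total = 36
n = total % 3  # -> n = 0
result = n * 4  # -> result = 0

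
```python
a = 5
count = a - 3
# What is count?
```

Answer: 2

Derivation:
Trace (tracking count):
a = 5  # -> a = 5
count = a - 3  # -> count = 2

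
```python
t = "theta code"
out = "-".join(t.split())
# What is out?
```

Trace (tracking out):
t = 'theta code'  # -> t = 'theta code'
out = '-'.join(t.split())  # -> out = 'theta-code'

Answer: 'theta-code'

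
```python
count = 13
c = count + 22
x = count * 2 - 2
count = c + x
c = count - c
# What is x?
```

Trace (tracking x):
count = 13  # -> count = 13
c = count + 22  # -> c = 35
x = count * 2 - 2  # -> x = 24
count = c + x  # -> count = 59
c = count - c  # -> c = 24

Answer: 24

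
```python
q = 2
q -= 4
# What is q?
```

Answer: -2

Derivation:
Trace (tracking q):
q = 2  # -> q = 2
q -= 4  # -> q = -2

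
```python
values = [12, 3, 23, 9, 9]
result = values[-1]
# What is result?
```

Trace (tracking result):
values = [12, 3, 23, 9, 9]  # -> values = [12, 3, 23, 9, 9]
result = values[-1]  # -> result = 9

Answer: 9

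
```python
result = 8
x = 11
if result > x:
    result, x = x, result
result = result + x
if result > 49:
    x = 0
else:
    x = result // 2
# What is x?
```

Trace (tracking x):
result = 8  # -> result = 8
x = 11  # -> x = 11
if result > x:  # condition is False
result = result + x  # -> result = 19
if result > 49:  # condition is False
else:
    x = result // 2  # -> x = 9

Answer: 9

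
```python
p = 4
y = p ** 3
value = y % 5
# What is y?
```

Answer: 64

Derivation:
Trace (tracking y):
p = 4  # -> p = 4
y = p ** 3  # -> y = 64
value = y % 5  # -> value = 4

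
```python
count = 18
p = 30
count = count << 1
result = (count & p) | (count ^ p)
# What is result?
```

Trace (tracking result):
count = 18  # -> count = 18
p = 30  # -> p = 30
count = count << 1  # -> count = 36
result = count & p | count ^ p  # -> result = 62

Answer: 62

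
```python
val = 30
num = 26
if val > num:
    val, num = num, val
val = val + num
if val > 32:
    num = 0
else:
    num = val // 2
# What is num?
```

Answer: 0

Derivation:
Trace (tracking num):
val = 30  # -> val = 30
num = 26  # -> num = 26
if val > num:  # condition is True
    val, num = (num, val)  # -> val = 26, num = 30
val = val + num  # -> val = 56
if val > 32:  # condition is True
    num = 0  # -> num = 0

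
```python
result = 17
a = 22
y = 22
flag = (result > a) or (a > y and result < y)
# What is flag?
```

Trace (tracking flag):
result = 17  # -> result = 17
a = 22  # -> a = 22
y = 22  # -> y = 22
flag = result > a or (a > y and result < y)  # -> flag = False

Answer: False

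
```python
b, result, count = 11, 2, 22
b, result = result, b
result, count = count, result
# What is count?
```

Answer: 11

Derivation:
Trace (tracking count):
b, result, count = (11, 2, 22)  # -> b = 11, result = 2, count = 22
b, result = (result, b)  # -> b = 2, result = 11
result, count = (count, result)  # -> result = 22, count = 11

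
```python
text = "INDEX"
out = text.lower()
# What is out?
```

Answer: 'index'

Derivation:
Trace (tracking out):
text = 'INDEX'  # -> text = 'INDEX'
out = text.lower()  # -> out = 'index'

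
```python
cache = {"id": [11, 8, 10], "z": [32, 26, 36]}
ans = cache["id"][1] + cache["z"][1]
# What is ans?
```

Answer: 34

Derivation:
Trace (tracking ans):
cache = {'id': [11, 8, 10], 'z': [32, 26, 36]}  # -> cache = {'id': [11, 8, 10], 'z': [32, 26, 36]}
ans = cache['id'][1] + cache['z'][1]  # -> ans = 34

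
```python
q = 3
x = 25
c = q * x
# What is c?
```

Answer: 75

Derivation:
Trace (tracking c):
q = 3  # -> q = 3
x = 25  # -> x = 25
c = q * x  # -> c = 75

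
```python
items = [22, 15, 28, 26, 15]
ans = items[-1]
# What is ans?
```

Answer: 15

Derivation:
Trace (tracking ans):
items = [22, 15, 28, 26, 15]  # -> items = [22, 15, 28, 26, 15]
ans = items[-1]  # -> ans = 15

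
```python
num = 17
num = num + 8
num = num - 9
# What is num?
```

Trace (tracking num):
num = 17  # -> num = 17
num = num + 8  # -> num = 25
num = num - 9  # -> num = 16

Answer: 16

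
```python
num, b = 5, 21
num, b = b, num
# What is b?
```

Trace (tracking b):
num, b = (5, 21)  # -> num = 5, b = 21
num, b = (b, num)  # -> num = 21, b = 5

Answer: 5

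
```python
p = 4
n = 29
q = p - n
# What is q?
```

Trace (tracking q):
p = 4  # -> p = 4
n = 29  # -> n = 29
q = p - n  # -> q = -25

Answer: -25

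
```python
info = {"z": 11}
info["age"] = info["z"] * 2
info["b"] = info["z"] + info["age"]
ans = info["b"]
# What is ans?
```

Answer: 33

Derivation:
Trace (tracking ans):
info = {'z': 11}  # -> info = {'z': 11}
info['age'] = info['z'] * 2  # -> info = {'z': 11, 'age': 22}
info['b'] = info['z'] + info['age']  # -> info = {'z': 11, 'age': 22, 'b': 33}
ans = info['b']  # -> ans = 33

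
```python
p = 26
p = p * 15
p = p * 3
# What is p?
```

Answer: 1170

Derivation:
Trace (tracking p):
p = 26  # -> p = 26
p = p * 15  # -> p = 390
p = p * 3  # -> p = 1170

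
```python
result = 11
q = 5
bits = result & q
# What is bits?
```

Trace (tracking bits):
result = 11  # -> result = 11
q = 5  # -> q = 5
bits = result & q  # -> bits = 1

Answer: 1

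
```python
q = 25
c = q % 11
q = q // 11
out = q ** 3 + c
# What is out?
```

Trace (tracking out):
q = 25  # -> q = 25
c = q % 11  # -> c = 3
q = q // 11  # -> q = 2
out = q ** 3 + c  # -> out = 11

Answer: 11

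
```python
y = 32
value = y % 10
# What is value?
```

Answer: 2

Derivation:
Trace (tracking value):
y = 32  # -> y = 32
value = y % 10  # -> value = 2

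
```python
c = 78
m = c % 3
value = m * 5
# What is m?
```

Answer: 0

Derivation:
Trace (tracking m):
c = 78  # -> c = 78
m = c % 3  # -> m = 0
value = m * 5  # -> value = 0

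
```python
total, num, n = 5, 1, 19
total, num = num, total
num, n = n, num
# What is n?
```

Trace (tracking n):
total, num, n = (5, 1, 19)  # -> total = 5, num = 1, n = 19
total, num = (num, total)  # -> total = 1, num = 5
num, n = (n, num)  # -> num = 19, n = 5

Answer: 5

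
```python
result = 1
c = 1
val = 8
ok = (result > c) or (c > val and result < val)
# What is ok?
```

Answer: False

Derivation:
Trace (tracking ok):
result = 1  # -> result = 1
c = 1  # -> c = 1
val = 8  # -> val = 8
ok = result > c or (c > val and result < val)  # -> ok = False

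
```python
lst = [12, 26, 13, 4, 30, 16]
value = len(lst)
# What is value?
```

Answer: 6

Derivation:
Trace (tracking value):
lst = [12, 26, 13, 4, 30, 16]  # -> lst = [12, 26, 13, 4, 30, 16]
value = len(lst)  # -> value = 6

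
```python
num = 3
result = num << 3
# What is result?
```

Answer: 24

Derivation:
Trace (tracking result):
num = 3  # -> num = 3
result = num << 3  # -> result = 24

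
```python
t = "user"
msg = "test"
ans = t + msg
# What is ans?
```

Trace (tracking ans):
t = 'user'  # -> t = 'user'
msg = 'test'  # -> msg = 'test'
ans = t + msg  # -> ans = 'usertest'

Answer: 'usertest'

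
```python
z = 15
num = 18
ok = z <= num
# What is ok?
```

Trace (tracking ok):
z = 15  # -> z = 15
num = 18  # -> num = 18
ok = z <= num  # -> ok = True

Answer: True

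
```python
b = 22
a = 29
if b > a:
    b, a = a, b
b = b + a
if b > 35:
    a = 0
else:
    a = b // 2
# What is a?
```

Trace (tracking a):
b = 22  # -> b = 22
a = 29  # -> a = 29
if b > a:  # condition is False
b = b + a  # -> b = 51
if b > 35:  # condition is True
    a = 0  # -> a = 0

Answer: 0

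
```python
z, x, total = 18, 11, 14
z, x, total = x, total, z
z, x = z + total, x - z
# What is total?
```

Answer: 18

Derivation:
Trace (tracking total):
z, x, total = (18, 11, 14)  # -> z = 18, x = 11, total = 14
z, x, total = (x, total, z)  # -> z = 11, x = 14, total = 18
z, x = (z + total, x - z)  # -> z = 29, x = 3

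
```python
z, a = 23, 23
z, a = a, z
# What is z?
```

Trace (tracking z):
z, a = (23, 23)  # -> z = 23, a = 23
z, a = (a, z)  # -> z = 23, a = 23

Answer: 23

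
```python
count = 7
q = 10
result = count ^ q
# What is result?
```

Answer: 13

Derivation:
Trace (tracking result):
count = 7  # -> count = 7
q = 10  # -> q = 10
result = count ^ q  # -> result = 13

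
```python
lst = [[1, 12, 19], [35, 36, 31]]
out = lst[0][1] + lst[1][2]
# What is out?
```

Answer: 43

Derivation:
Trace (tracking out):
lst = [[1, 12, 19], [35, 36, 31]]  # -> lst = [[1, 12, 19], [35, 36, 31]]
out = lst[0][1] + lst[1][2]  # -> out = 43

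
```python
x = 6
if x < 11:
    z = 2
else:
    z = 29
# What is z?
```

Trace (tracking z):
x = 6  # -> x = 6
if x < 11:  # condition is True
    z = 2  # -> z = 2

Answer: 2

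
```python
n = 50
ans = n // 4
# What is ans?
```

Answer: 12

Derivation:
Trace (tracking ans):
n = 50  # -> n = 50
ans = n // 4  # -> ans = 12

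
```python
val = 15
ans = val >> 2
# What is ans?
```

Answer: 3

Derivation:
Trace (tracking ans):
val = 15  # -> val = 15
ans = val >> 2  # -> ans = 3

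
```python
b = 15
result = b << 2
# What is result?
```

Answer: 60

Derivation:
Trace (tracking result):
b = 15  # -> b = 15
result = b << 2  # -> result = 60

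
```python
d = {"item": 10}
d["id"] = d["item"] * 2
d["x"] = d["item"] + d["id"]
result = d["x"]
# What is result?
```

Answer: 30

Derivation:
Trace (tracking result):
d = {'item': 10}  # -> d = {'item': 10}
d['id'] = d['item'] * 2  # -> d = {'item': 10, 'id': 20}
d['x'] = d['item'] + d['id']  # -> d = {'item': 10, 'id': 20, 'x': 30}
result = d['x']  # -> result = 30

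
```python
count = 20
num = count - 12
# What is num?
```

Answer: 8

Derivation:
Trace (tracking num):
count = 20  # -> count = 20
num = count - 12  # -> num = 8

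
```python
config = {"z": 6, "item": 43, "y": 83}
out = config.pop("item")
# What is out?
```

Trace (tracking out):
config = {'z': 6, 'item': 43, 'y': 83}  # -> config = {'z': 6, 'item': 43, 'y': 83}
out = config.pop('item')  # -> out = 43

Answer: 43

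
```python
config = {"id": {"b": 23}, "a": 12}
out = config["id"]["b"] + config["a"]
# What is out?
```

Answer: 35

Derivation:
Trace (tracking out):
config = {'id': {'b': 23}, 'a': 12}  # -> config = {'id': {'b': 23}, 'a': 12}
out = config['id']['b'] + config['a']  # -> out = 35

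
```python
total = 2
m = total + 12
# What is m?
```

Trace (tracking m):
total = 2  # -> total = 2
m = total + 12  # -> m = 14

Answer: 14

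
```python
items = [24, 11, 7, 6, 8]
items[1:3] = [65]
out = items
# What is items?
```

Answer: [24, 65, 6, 8]

Derivation:
Trace (tracking items):
items = [24, 11, 7, 6, 8]  # -> items = [24, 11, 7, 6, 8]
items[1:3] = [65]  # -> items = [24, 65, 6, 8]
out = items  # -> out = [24, 65, 6, 8]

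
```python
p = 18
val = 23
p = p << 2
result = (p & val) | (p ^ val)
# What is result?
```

Answer: 95

Derivation:
Trace (tracking result):
p = 18  # -> p = 18
val = 23  # -> val = 23
p = p << 2  # -> p = 72
result = p & val | p ^ val  # -> result = 95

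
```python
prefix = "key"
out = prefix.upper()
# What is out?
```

Trace (tracking out):
prefix = 'key'  # -> prefix = 'key'
out = prefix.upper()  # -> out = 'KEY'

Answer: 'KEY'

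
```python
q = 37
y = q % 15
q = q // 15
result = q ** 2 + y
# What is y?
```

Answer: 7

Derivation:
Trace (tracking y):
q = 37  # -> q = 37
y = q % 15  # -> y = 7
q = q // 15  # -> q = 2
result = q ** 2 + y  # -> result = 11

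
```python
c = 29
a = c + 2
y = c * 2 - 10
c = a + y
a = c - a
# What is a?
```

Answer: 48

Derivation:
Trace (tracking a):
c = 29  # -> c = 29
a = c + 2  # -> a = 31
y = c * 2 - 10  # -> y = 48
c = a + y  # -> c = 79
a = c - a  # -> a = 48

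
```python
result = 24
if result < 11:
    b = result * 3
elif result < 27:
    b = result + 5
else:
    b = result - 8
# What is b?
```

Trace (tracking b):
result = 24  # -> result = 24
if result < 11:  # condition is False
elif result < 27:  # condition is True
    b = result + 5  # -> b = 29

Answer: 29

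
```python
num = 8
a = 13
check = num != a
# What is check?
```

Answer: True

Derivation:
Trace (tracking check):
num = 8  # -> num = 8
a = 13  # -> a = 13
check = num != a  # -> check = True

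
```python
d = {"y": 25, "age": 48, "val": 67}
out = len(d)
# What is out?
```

Answer: 3

Derivation:
Trace (tracking out):
d = {'y': 25, 'age': 48, 'val': 67}  # -> d = {'y': 25, 'age': 48, 'val': 67}
out = len(d)  # -> out = 3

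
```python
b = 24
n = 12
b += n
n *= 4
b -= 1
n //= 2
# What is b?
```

Trace (tracking b):
b = 24  # -> b = 24
n = 12  # -> n = 12
b += n  # -> b = 36
n *= 4  # -> n = 48
b -= 1  # -> b = 35
n //= 2  # -> n = 24

Answer: 35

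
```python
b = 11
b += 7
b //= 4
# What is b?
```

Answer: 4

Derivation:
Trace (tracking b):
b = 11  # -> b = 11
b += 7  # -> b = 18
b //= 4  # -> b = 4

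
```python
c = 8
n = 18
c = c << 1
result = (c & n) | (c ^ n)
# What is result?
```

Trace (tracking result):
c = 8  # -> c = 8
n = 18  # -> n = 18
c = c << 1  # -> c = 16
result = c & n | c ^ n  # -> result = 18

Answer: 18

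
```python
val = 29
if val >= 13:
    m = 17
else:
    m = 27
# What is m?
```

Trace (tracking m):
val = 29  # -> val = 29
if val >= 13:  # condition is True
    m = 17  # -> m = 17

Answer: 17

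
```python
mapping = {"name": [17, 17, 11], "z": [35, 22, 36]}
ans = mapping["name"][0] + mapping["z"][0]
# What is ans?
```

Answer: 52

Derivation:
Trace (tracking ans):
mapping = {'name': [17, 17, 11], 'z': [35, 22, 36]}  # -> mapping = {'name': [17, 17, 11], 'z': [35, 22, 36]}
ans = mapping['name'][0] + mapping['z'][0]  # -> ans = 52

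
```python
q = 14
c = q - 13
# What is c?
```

Answer: 1

Derivation:
Trace (tracking c):
q = 14  # -> q = 14
c = q - 13  # -> c = 1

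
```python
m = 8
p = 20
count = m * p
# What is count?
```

Trace (tracking count):
m = 8  # -> m = 8
p = 20  # -> p = 20
count = m * p  # -> count = 160

Answer: 160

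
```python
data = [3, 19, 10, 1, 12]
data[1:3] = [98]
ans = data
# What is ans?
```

Answer: [3, 98, 1, 12]

Derivation:
Trace (tracking ans):
data = [3, 19, 10, 1, 12]  # -> data = [3, 19, 10, 1, 12]
data[1:3] = [98]  # -> data = [3, 98, 1, 12]
ans = data  # -> ans = [3, 98, 1, 12]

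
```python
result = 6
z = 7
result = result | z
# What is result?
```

Trace (tracking result):
result = 6  # -> result = 6
z = 7  # -> z = 7
result = result | z  # -> result = 7

Answer: 7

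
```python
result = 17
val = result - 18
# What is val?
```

Trace (tracking val):
result = 17  # -> result = 17
val = result - 18  # -> val = -1

Answer: -1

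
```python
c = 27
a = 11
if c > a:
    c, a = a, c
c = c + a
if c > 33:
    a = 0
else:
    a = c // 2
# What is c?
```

Answer: 38

Derivation:
Trace (tracking c):
c = 27  # -> c = 27
a = 11  # -> a = 11
if c > a:  # condition is True
    c, a = (a, c)  # -> c = 11, a = 27
c = c + a  # -> c = 38
if c > 33:  # condition is True
    a = 0  # -> a = 0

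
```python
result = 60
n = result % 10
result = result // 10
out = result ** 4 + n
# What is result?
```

Answer: 6

Derivation:
Trace (tracking result):
result = 60  # -> result = 60
n = result % 10  # -> n = 0
result = result // 10  # -> result = 6
out = result ** 4 + n  # -> out = 1296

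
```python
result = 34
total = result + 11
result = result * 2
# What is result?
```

Answer: 68

Derivation:
Trace (tracking result):
result = 34  # -> result = 34
total = result + 11  # -> total = 45
result = result * 2  # -> result = 68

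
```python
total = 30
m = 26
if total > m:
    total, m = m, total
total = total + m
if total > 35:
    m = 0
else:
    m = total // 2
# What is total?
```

Answer: 56

Derivation:
Trace (tracking total):
total = 30  # -> total = 30
m = 26  # -> m = 26
if total > m:  # condition is True
    total, m = (m, total)  # -> total = 26, m = 30
total = total + m  # -> total = 56
if total > 35:  # condition is True
    m = 0  # -> m = 0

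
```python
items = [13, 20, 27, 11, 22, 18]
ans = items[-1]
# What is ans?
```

Answer: 18

Derivation:
Trace (tracking ans):
items = [13, 20, 27, 11, 22, 18]  # -> items = [13, 20, 27, 11, 22, 18]
ans = items[-1]  # -> ans = 18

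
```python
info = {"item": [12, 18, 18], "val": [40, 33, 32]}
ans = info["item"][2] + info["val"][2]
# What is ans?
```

Answer: 50

Derivation:
Trace (tracking ans):
info = {'item': [12, 18, 18], 'val': [40, 33, 32]}  # -> info = {'item': [12, 18, 18], 'val': [40, 33, 32]}
ans = info['item'][2] + info['val'][2]  # -> ans = 50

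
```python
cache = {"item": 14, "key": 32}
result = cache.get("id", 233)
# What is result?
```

Answer: 233

Derivation:
Trace (tracking result):
cache = {'item': 14, 'key': 32}  # -> cache = {'item': 14, 'key': 32}
result = cache.get('id', 233)  # -> result = 233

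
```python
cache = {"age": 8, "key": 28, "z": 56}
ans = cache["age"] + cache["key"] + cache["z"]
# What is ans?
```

Trace (tracking ans):
cache = {'age': 8, 'key': 28, 'z': 56}  # -> cache = {'age': 8, 'key': 28, 'z': 56}
ans = cache['age'] + cache['key'] + cache['z']  # -> ans = 92

Answer: 92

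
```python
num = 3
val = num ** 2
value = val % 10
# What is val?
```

Answer: 9

Derivation:
Trace (tracking val):
num = 3  # -> num = 3
val = num ** 2  # -> val = 9
value = val % 10  # -> value = 9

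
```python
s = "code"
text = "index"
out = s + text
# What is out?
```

Trace (tracking out):
s = 'code'  # -> s = 'code'
text = 'index'  # -> text = 'index'
out = s + text  # -> out = 'codeindex'

Answer: 'codeindex'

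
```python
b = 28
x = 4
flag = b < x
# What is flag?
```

Answer: False

Derivation:
Trace (tracking flag):
b = 28  # -> b = 28
x = 4  # -> x = 4
flag = b < x  # -> flag = False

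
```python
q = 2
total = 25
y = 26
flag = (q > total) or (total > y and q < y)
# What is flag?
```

Trace (tracking flag):
q = 2  # -> q = 2
total = 25  # -> total = 25
y = 26  # -> y = 26
flag = q > total or (total > y and q < y)  # -> flag = False

Answer: False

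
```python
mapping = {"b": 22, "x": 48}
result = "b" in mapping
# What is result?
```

Answer: True

Derivation:
Trace (tracking result):
mapping = {'b': 22, 'x': 48}  # -> mapping = {'b': 22, 'x': 48}
result = 'b' in mapping  # -> result = True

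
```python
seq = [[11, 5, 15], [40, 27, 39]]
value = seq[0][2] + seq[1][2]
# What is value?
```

Answer: 54

Derivation:
Trace (tracking value):
seq = [[11, 5, 15], [40, 27, 39]]  # -> seq = [[11, 5, 15], [40, 27, 39]]
value = seq[0][2] + seq[1][2]  # -> value = 54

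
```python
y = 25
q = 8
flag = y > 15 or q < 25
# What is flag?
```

Answer: True

Derivation:
Trace (tracking flag):
y = 25  # -> y = 25
q = 8  # -> q = 8
flag = y > 15 or q < 25  # -> flag = True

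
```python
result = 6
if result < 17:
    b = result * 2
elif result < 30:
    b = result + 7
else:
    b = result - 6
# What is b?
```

Trace (tracking b):
result = 6  # -> result = 6
if result < 17:  # condition is True
    b = result * 2  # -> b = 12

Answer: 12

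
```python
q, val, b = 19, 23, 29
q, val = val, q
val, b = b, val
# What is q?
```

Answer: 23

Derivation:
Trace (tracking q):
q, val, b = (19, 23, 29)  # -> q = 19, val = 23, b = 29
q, val = (val, q)  # -> q = 23, val = 19
val, b = (b, val)  # -> val = 29, b = 19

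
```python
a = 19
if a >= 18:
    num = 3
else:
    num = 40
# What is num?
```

Answer: 3

Derivation:
Trace (tracking num):
a = 19  # -> a = 19
if a >= 18:  # condition is True
    num = 3  # -> num = 3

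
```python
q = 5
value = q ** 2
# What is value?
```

Trace (tracking value):
q = 5  # -> q = 5
value = q ** 2  # -> value = 25

Answer: 25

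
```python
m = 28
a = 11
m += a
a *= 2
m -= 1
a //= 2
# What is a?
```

Answer: 11

Derivation:
Trace (tracking a):
m = 28  # -> m = 28
a = 11  # -> a = 11
m += a  # -> m = 39
a *= 2  # -> a = 22
m -= 1  # -> m = 38
a //= 2  # -> a = 11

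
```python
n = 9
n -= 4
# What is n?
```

Trace (tracking n):
n = 9  # -> n = 9
n -= 4  # -> n = 5

Answer: 5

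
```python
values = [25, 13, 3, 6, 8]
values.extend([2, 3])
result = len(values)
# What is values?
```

Trace (tracking values):
values = [25, 13, 3, 6, 8]  # -> values = [25, 13, 3, 6, 8]
values.extend([2, 3])  # -> values = [25, 13, 3, 6, 8, 2, 3]
result = len(values)  # -> result = 7

Answer: [25, 13, 3, 6, 8, 2, 3]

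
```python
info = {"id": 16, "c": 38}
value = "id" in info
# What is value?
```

Answer: True

Derivation:
Trace (tracking value):
info = {'id': 16, 'c': 38}  # -> info = {'id': 16, 'c': 38}
value = 'id' in info  # -> value = True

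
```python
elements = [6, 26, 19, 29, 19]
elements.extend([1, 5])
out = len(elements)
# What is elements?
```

Trace (tracking elements):
elements = [6, 26, 19, 29, 19]  # -> elements = [6, 26, 19, 29, 19]
elements.extend([1, 5])  # -> elements = [6, 26, 19, 29, 19, 1, 5]
out = len(elements)  # -> out = 7

Answer: [6, 26, 19, 29, 19, 1, 5]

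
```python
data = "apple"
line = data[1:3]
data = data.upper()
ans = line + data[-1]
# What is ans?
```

Trace (tracking ans):
data = 'apple'  # -> data = 'apple'
line = data[1:3]  # -> line = 'pp'
data = data.upper()  # -> data = 'APPLE'
ans = line + data[-1]  # -> ans = 'ppE'

Answer: 'ppE'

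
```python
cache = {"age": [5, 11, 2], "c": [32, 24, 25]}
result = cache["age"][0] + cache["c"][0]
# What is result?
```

Trace (tracking result):
cache = {'age': [5, 11, 2], 'c': [32, 24, 25]}  # -> cache = {'age': [5, 11, 2], 'c': [32, 24, 25]}
result = cache['age'][0] + cache['c'][0]  # -> result = 37

Answer: 37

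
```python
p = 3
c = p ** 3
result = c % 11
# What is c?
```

Answer: 27

Derivation:
Trace (tracking c):
p = 3  # -> p = 3
c = p ** 3  # -> c = 27
result = c % 11  # -> result = 5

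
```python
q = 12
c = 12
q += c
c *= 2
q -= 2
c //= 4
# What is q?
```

Answer: 22

Derivation:
Trace (tracking q):
q = 12  # -> q = 12
c = 12  # -> c = 12
q += c  # -> q = 24
c *= 2  # -> c = 24
q -= 2  # -> q = 22
c //= 4  # -> c = 6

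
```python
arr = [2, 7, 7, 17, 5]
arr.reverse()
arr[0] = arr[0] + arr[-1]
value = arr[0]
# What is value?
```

Answer: 7

Derivation:
Trace (tracking value):
arr = [2, 7, 7, 17, 5]  # -> arr = [2, 7, 7, 17, 5]
arr.reverse()  # -> arr = [5, 17, 7, 7, 2]
arr[0] = arr[0] + arr[-1]  # -> arr = [7, 17, 7, 7, 2]
value = arr[0]  # -> value = 7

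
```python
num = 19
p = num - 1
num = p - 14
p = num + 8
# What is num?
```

Answer: 4

Derivation:
Trace (tracking num):
num = 19  # -> num = 19
p = num - 1  # -> p = 18
num = p - 14  # -> num = 4
p = num + 8  # -> p = 12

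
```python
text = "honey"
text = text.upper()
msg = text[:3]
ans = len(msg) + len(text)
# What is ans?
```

Answer: 8

Derivation:
Trace (tracking ans):
text = 'honey'  # -> text = 'honey'
text = text.upper()  # -> text = 'HONEY'
msg = text[:3]  # -> msg = 'HON'
ans = len(msg) + len(text)  # -> ans = 8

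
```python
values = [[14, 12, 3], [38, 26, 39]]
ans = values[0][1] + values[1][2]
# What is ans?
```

Answer: 51

Derivation:
Trace (tracking ans):
values = [[14, 12, 3], [38, 26, 39]]  # -> values = [[14, 12, 3], [38, 26, 39]]
ans = values[0][1] + values[1][2]  # -> ans = 51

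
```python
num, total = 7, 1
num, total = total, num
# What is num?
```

Trace (tracking num):
num, total = (7, 1)  # -> num = 7, total = 1
num, total = (total, num)  # -> num = 1, total = 7

Answer: 1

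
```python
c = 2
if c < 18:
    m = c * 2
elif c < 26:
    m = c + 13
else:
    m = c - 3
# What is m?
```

Trace (tracking m):
c = 2  # -> c = 2
if c < 18:  # condition is True
    m = c * 2  # -> m = 4

Answer: 4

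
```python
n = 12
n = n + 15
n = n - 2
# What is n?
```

Trace (tracking n):
n = 12  # -> n = 12
n = n + 15  # -> n = 27
n = n - 2  # -> n = 25

Answer: 25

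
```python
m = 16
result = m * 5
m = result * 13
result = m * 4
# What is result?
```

Answer: 4160

Derivation:
Trace (tracking result):
m = 16  # -> m = 16
result = m * 5  # -> result = 80
m = result * 13  # -> m = 1040
result = m * 4  # -> result = 4160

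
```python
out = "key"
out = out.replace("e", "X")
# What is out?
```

Answer: 'kXy'

Derivation:
Trace (tracking out):
out = 'key'  # -> out = 'key'
out = out.replace('e', 'X')  # -> out = 'kXy'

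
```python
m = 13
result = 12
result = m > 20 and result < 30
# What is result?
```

Trace (tracking result):
m = 13  # -> m = 13
result = 12  # -> result = 12
result = m > 20 and result < 30  # -> result = False

Answer: False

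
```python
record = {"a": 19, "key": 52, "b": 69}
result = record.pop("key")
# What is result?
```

Answer: 52

Derivation:
Trace (tracking result):
record = {'a': 19, 'key': 52, 'b': 69}  # -> record = {'a': 19, 'key': 52, 'b': 69}
result = record.pop('key')  # -> result = 52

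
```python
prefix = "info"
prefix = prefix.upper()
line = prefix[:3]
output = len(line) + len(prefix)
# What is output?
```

Trace (tracking output):
prefix = 'info'  # -> prefix = 'info'
prefix = prefix.upper()  # -> prefix = 'INFO'
line = prefix[:3]  # -> line = 'INF'
output = len(line) + len(prefix)  # -> output = 7

Answer: 7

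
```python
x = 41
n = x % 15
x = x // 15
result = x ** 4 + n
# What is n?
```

Trace (tracking n):
x = 41  # -> x = 41
n = x % 15  # -> n = 11
x = x // 15  # -> x = 2
result = x ** 4 + n  # -> result = 27

Answer: 11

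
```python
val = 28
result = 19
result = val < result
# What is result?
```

Answer: False

Derivation:
Trace (tracking result):
val = 28  # -> val = 28
result = 19  # -> result = 19
result = val < result  # -> result = False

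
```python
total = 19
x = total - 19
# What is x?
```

Answer: 0

Derivation:
Trace (tracking x):
total = 19  # -> total = 19
x = total - 19  # -> x = 0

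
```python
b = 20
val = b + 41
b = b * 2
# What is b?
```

Answer: 40

Derivation:
Trace (tracking b):
b = 20  # -> b = 20
val = b + 41  # -> val = 61
b = b * 2  # -> b = 40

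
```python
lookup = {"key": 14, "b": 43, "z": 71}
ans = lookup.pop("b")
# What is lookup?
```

Trace (tracking lookup):
lookup = {'key': 14, 'b': 43, 'z': 71}  # -> lookup = {'key': 14, 'b': 43, 'z': 71}
ans = lookup.pop('b')  # -> ans = 43

Answer: {'key': 14, 'z': 71}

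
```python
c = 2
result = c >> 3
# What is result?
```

Answer: 0

Derivation:
Trace (tracking result):
c = 2  # -> c = 2
result = c >> 3  # -> result = 0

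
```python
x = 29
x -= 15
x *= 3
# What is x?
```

Answer: 42

Derivation:
Trace (tracking x):
x = 29  # -> x = 29
x -= 15  # -> x = 14
x *= 3  # -> x = 42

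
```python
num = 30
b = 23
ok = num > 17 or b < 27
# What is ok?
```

Trace (tracking ok):
num = 30  # -> num = 30
b = 23  # -> b = 23
ok = num > 17 or b < 27  # -> ok = True

Answer: True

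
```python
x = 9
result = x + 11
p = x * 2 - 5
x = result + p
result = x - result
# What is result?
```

Trace (tracking result):
x = 9  # -> x = 9
result = x + 11  # -> result = 20
p = x * 2 - 5  # -> p = 13
x = result + p  # -> x = 33
result = x - result  # -> result = 13

Answer: 13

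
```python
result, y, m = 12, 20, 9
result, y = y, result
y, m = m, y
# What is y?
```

Trace (tracking y):
result, y, m = (12, 20, 9)  # -> result = 12, y = 20, m = 9
result, y = (y, result)  # -> result = 20, y = 12
y, m = (m, y)  # -> y = 9, m = 12

Answer: 9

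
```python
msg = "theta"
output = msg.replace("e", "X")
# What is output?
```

Trace (tracking output):
msg = 'theta'  # -> msg = 'theta'
output = msg.replace('e', 'X')  # -> output = 'thXta'

Answer: 'thXta'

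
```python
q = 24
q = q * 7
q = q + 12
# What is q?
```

Trace (tracking q):
q = 24  # -> q = 24
q = q * 7  # -> q = 168
q = q + 12  # -> q = 180

Answer: 180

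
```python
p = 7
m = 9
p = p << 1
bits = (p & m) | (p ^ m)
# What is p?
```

Trace (tracking p):
p = 7  # -> p = 7
m = 9  # -> m = 9
p = p << 1  # -> p = 14
bits = p & m | p ^ m  # -> bits = 15

Answer: 14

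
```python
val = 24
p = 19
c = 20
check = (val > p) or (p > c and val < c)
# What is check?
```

Answer: True

Derivation:
Trace (tracking check):
val = 24  # -> val = 24
p = 19  # -> p = 19
c = 20  # -> c = 20
check = val > p or (p > c and val < c)  # -> check = True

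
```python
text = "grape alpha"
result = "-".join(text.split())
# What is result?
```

Trace (tracking result):
text = 'grape alpha'  # -> text = 'grape alpha'
result = '-'.join(text.split())  # -> result = 'grape-alpha'

Answer: 'grape-alpha'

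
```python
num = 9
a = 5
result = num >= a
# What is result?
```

Trace (tracking result):
num = 9  # -> num = 9
a = 5  # -> a = 5
result = num >= a  # -> result = True

Answer: True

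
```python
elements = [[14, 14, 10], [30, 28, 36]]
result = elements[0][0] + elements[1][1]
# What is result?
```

Trace (tracking result):
elements = [[14, 14, 10], [30, 28, 36]]  # -> elements = [[14, 14, 10], [30, 28, 36]]
result = elements[0][0] + elements[1][1]  # -> result = 42

Answer: 42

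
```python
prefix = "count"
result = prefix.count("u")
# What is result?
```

Answer: 1

Derivation:
Trace (tracking result):
prefix = 'count'  # -> prefix = 'count'
result = prefix.count('u')  # -> result = 1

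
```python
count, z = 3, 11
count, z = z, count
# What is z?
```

Answer: 3

Derivation:
Trace (tracking z):
count, z = (3, 11)  # -> count = 3, z = 11
count, z = (z, count)  # -> count = 11, z = 3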